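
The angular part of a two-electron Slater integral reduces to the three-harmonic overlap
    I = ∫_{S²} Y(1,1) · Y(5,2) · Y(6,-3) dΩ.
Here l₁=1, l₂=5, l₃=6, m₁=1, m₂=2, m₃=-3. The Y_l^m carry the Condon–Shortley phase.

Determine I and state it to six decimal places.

-0.245154

Rules hold: Σm=0, L=12 even, 4≤6≤6.
N = 3·11·13 = 429
Δ = 0!·2!·10!/13! = 1/858
Racah Σ t=0..0: t=0:+1/14400 = 1/14400
⇒ 3j(1 5 6; 0 0 0)² = 6/143, sgn +1
Racah Σ t=0..0: t=0:+1/60480 = 1/60480
⇒ 3j(1 5 6; 1 2 -3)² = 6/143, sgn -1
4πI² = N·(3j₀)²·(3jₘ)² = 108/143
I = -1·√(0.755245/4π) = -0.24515397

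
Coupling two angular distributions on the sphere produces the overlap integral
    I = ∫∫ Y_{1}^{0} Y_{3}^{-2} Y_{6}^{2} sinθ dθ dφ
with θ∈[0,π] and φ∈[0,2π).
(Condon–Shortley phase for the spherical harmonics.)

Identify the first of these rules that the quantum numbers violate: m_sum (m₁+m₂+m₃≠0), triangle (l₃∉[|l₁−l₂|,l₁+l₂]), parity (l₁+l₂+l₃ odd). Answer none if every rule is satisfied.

m₁+m₂+m₃ = 0 − 2 + 2 = 0  ✓
triangle: |1−3|=2 ≤ l₃=6 ≤ 1+3=4  ✗
parity: l₁+l₂+l₃ = 10 is even

triangle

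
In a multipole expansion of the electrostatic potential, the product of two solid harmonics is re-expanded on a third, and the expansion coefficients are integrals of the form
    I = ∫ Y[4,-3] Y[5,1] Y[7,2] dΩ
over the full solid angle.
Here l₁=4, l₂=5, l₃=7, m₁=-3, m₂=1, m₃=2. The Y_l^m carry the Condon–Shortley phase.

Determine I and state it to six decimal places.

-0.162315

m-sum 0 ✓  L=16 even ✓  1≤7≤9 ✓
Π(2lᵢ+1) = 9×11×15 = 1485
triangle coeff Δ(4,5,7) = 1/6126120
Σ_t [0,2]: t=0:+1/69120 t=1:−1/20736 t=2:+1/69120 = -1/51840
(3j)²=280/21879 [(4 5 7; 0 0 0)], sign=+1
Σ_t [1,2]: t=1:−1/518400 t=2:+1/138240 = 11/2073600
(3j)²=77/4420 [(4 5 7; -3 1 2)], sign=-1
⇒ 4πI² = 16170/48841
I = (-1)√(16170/48841/(4π)) = -0.16231468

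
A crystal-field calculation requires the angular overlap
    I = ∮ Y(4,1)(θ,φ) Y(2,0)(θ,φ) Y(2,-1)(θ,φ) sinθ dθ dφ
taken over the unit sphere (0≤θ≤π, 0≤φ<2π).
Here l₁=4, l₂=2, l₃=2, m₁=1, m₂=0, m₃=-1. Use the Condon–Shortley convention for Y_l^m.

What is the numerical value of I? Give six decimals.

Checks pass: Σm=0; 8 even; l₃=2∈[2,6].
(2·4+1)(2·2+1)(2·2+1) = 225
Δ: 4! 4! 0! / 9! → 1/630
sum: t=2:+1/16 = 1/16
3j²(4 2 2; 0 0 0) = Δ·Π!·Σ² = 2/35  (sign +1)
sum: t=2:+1/24 = 1/24
3j²(4 2 2; 1 0 -1) = Δ·Π!·Σ² = 1/21  (sign -1)
combine: 4πI² = 225·2/35·1/21 = 30/49
take √, sign -1: I = -0.22072812

-0.220728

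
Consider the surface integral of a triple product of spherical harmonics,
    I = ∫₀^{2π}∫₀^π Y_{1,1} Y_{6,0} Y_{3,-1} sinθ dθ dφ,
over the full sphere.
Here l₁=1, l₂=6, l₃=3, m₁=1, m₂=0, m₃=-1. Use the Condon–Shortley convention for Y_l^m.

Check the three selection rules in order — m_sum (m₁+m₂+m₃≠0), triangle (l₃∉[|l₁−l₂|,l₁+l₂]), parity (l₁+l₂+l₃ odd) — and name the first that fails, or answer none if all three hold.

triangle

azimuthal sum: 1 + 0 − 1 = 0  ✓
5 ≤ 3 ≤ 7 (triangle on l)  ✗
L = 1 + 6 + 3 = 10 (even)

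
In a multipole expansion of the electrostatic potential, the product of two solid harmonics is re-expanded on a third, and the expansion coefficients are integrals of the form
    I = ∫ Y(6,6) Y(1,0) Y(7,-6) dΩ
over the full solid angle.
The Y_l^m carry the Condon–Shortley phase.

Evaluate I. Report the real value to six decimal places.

m-sum 0 ✓  L=14 even ✓  5≤7≤7 ✓
Π(2lᵢ+1) = 13×3×15 = 585
triangle coeff Δ(6,1,7) = 1/1365
Σ_t [0,0]: t=0:+1/518400 = 1/518400
(3j)²=7/195 [(6 1 7; 0 0 0)], sign=-1
Σ_t [0,0]: t=0:+1/479001600 = 1/479001600
(3j)²=1/105 [(6 1 7; 6 0 -6)], sign=-1
⇒ 4πI² = 1/5
I = (+1)√(1/5/(4π)) = 0.12615663

0.126157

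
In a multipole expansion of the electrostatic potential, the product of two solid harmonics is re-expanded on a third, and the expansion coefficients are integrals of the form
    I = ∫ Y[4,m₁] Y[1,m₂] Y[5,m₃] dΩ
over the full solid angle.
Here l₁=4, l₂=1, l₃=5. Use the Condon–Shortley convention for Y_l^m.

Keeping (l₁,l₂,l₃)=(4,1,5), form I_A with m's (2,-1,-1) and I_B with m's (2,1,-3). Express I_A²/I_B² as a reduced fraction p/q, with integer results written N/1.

Same 4,1,5: normalisation and zero-m 3j drop out of the ratio.
A: Δ: 0! 8! 2! / 11! → 1/495; sum: t=0:+1/2880 = 1/2880; 3j²(4 1 5; 2 -1 -1) = Δ·Π!·Σ² = 2/165  (sign +1)
B: Δ: 0! 8! 2! / 11! → 1/495; sum: t=0:+1/2880 = 1/2880; 3j²(4 1 5; 2 1 -3) = Δ·Π!·Σ² = 28/495  (sign +1)
I_A²/I_B² = (2/165)/(28/495) = 3/14

3/14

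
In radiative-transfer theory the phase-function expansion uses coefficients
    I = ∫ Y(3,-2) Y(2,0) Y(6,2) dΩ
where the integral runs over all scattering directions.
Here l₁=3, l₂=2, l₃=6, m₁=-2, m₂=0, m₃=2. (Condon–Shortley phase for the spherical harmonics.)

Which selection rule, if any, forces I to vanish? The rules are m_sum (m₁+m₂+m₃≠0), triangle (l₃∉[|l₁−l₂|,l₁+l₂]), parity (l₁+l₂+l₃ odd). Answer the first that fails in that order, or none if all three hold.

m₁+m₂+m₃ = -2 + 0 + 2 = 0  ✓
triangle: |3−2|=1 ≤ l₃=6 ≤ 3+2=5  ✗
parity: l₁+l₂+l₃ = 11 is odd

triangle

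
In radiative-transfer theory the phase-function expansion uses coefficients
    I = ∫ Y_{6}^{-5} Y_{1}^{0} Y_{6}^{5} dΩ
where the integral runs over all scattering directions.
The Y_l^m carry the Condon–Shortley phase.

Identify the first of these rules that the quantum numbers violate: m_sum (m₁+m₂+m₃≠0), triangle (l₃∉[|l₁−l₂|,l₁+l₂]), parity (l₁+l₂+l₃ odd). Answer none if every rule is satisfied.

parity

azimuthal sum: -5 + 0 + 5 = 0  ✓
5 ≤ 6 ≤ 7 (triangle on l)  ✓
L = 6 + 1 + 6 = 13 (odd)  ✗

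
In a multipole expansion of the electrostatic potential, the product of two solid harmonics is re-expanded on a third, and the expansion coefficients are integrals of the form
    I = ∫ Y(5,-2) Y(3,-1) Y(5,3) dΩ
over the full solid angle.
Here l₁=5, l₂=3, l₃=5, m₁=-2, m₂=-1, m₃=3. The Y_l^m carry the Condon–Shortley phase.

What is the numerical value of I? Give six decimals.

l₁+l₂+l₃=13 is odd: 3j(l;000)=0 ⇒ I=0

0.000000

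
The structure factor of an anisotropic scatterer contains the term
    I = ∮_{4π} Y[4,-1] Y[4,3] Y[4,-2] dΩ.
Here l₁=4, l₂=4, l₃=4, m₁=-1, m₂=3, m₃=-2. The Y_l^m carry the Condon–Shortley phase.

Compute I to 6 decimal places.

Checks pass: Σm=0; 12 even; l₃=4∈[0,8].
(2·4+1)(2·4+1)(2·4+1) = 729
Δ: 4! 4! 4! / 13! → 1/450450
sum: t=0:+1/13824 t=1:−1/216 t=2:+1/64 t=3:−1/216 t=4:+1/13824 = 5/768
3j²(4 4 4; 0 0 0) = Δ·Π!·Σ² = 18/1001  (sign +1)
sum: t=3:−1/576 t=4:+1/864 = -1/1728
3j²(4 4 4; -1 3 -2) = Δ·Π!·Σ² = 5/1287  (sign -1)
combine: 4πI² = 729·18/1001·5/1287 = 7290/143143
take √, sign -1: I = -0.06366105

-0.063661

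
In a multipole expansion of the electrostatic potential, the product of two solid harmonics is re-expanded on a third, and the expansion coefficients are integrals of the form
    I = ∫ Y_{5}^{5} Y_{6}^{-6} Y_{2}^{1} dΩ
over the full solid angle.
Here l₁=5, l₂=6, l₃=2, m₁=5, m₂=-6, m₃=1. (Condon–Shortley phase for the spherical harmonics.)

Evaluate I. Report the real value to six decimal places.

l₁+l₂+l₃=13 is odd: 3j(l;000)=0 ⇒ I=0

0.000000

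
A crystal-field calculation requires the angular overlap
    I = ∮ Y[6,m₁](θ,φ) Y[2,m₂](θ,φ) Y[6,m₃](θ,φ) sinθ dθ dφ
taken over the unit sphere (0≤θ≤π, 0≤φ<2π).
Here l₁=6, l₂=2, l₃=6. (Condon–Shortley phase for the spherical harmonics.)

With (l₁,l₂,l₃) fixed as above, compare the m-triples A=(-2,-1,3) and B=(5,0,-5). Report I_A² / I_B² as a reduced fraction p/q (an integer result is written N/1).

150/121

Shared (l₁,l₂,l₃)=(6,2,6): N and (l;000)² cancel in I_A²/I_B².
A: Δ = 2!·10!·2!/15! = 1/90090; Racah Σ t=0..1: t=0:+1/161280 t=1:−1/60480 = -1/96768; ⇒ 3j(6 2 6; -2 -1 3)² = 15/1001, sgn +1
B: Δ = 2!·10!·2!/15! = 1/90090; Racah Σ t=0..1: t=0:+1/1451520 t=1:−1/3628800 = 1/2419200; ⇒ 3j(6 2 6; 5 0 -5)² = 11/910, sgn -1
I_A²/I_B² = (15/1001)/(11/910) = 150/121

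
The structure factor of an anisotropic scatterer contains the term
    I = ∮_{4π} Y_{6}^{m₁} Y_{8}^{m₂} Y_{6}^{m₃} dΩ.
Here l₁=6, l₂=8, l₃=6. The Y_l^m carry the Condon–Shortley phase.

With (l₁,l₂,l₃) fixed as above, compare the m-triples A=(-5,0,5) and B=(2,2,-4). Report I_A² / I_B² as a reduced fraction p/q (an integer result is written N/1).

l's match ⇒ only the (l;m) 3-j factors differ between A and B.
A: triangle coeff Δ(6,8,6) = 1/1309458150; Σ_t [7,8]: t=7:−1/609638400 t=8:+1/9754214400 = -1/650280960; (3j)²=275/58786 [(6 8 6; -5 0 5)], sign=+1
B: triangle coeff Δ(6,8,6) = 1/1309458150; Σ_t [2,4]: t=2:+1/232243200 t=3:−1/21772800 t=4:+1/19906560 = 1/116121600; (3j)²=48/46189 [(6 8 6; 2 2 -4)], sign=+1
I_A²/I_B² = (275/58786)/(48/46189) = 3025/672

3025/672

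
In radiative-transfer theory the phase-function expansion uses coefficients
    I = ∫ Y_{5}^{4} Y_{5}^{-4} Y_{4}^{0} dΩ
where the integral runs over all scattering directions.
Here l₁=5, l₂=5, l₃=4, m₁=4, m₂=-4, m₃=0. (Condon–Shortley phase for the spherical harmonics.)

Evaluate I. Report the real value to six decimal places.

Rules hold: Σm=0, L=14 even, 0≤4≤10.
N = 11·11·9 = 1089
Δ = 6!·4!·4!/15! = 1/3153150
Racah Σ t=1..5: t=1:−1/69120 t=2:+1/1728 t=3:−1/576 t=4:+1/1728 t=5:−1/69120 = -7/11520
⇒ 3j(5 5 4; 0 0 0)² = 2/143, sgn -1
Racah Σ t=0..1: t=0:+1/25920 t=1:−1/69120 = 1/41472
⇒ 3j(5 5 4; 4 -4 0)² = 2/143, sgn +1
4πI² = N·(3j₀)²·(3jₘ)² = 36/169
I = -1·√(0.213018/4π) = -0.13019760

-0.130198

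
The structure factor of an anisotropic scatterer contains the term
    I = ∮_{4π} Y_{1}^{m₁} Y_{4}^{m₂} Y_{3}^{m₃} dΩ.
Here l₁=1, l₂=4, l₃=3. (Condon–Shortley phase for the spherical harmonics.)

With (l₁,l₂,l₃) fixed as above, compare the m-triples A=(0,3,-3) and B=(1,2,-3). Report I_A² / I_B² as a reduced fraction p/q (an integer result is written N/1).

7/1

Same 1,4,3: normalisation and zero-m 3j drop out of the ratio.
A: Δ: 2! 0! 6! / 9! → 1/252; sum: t=1:−1/720 = -1/720; 3j²(1 4 3; 0 3 -3) = Δ·Π!·Σ² = 1/36  (sign -1)
B: Δ: 2! 0! 6! / 9! → 1/252; sum: t=0:+1/1440 = 1/1440; 3j²(1 4 3; 1 2 -3) = Δ·Π!·Σ² = 1/252  (sign +1)
I_A²/I_B² = (1/36)/(1/252) = 7/1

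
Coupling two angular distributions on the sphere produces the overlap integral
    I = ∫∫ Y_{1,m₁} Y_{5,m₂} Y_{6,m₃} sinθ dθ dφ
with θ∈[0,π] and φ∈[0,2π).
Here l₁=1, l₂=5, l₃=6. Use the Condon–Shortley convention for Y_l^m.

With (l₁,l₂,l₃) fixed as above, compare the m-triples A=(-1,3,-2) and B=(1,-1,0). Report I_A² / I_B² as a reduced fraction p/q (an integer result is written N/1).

l's match ⇒ only the (l;m) 3-j factors differ between A and B.
A: triangle coeff Δ(1,5,6) = 1/858; Σ_t [0,0]: t=0:+1/161280 = 1/161280; (3j)²=1/143 [(1 5 6; -1 3 -2)], sign=+1
B: triangle coeff Δ(1,5,6) = 1/858; Σ_t [0,0]: t=0:+1/34560 = 1/34560; (3j)²=5/286 [(1 5 6; 1 -1 0)], sign=+1
I_A²/I_B² = (1/143)/(5/286) = 2/5

2/5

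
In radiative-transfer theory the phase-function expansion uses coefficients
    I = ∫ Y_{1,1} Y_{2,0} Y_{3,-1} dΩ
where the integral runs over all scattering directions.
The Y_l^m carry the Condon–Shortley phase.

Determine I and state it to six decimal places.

-0.202301

Rules hold: Σm=0, L=6 even, 1≤3≤3.
N = 3·5·7 = 105
Δ = 0!·2!·4!/7! = 1/105
Racah Σ t=0..0: t=0:+1/4 = 1/4
⇒ 3j(1 2 3; 0 0 0)² = 3/35, sgn -1
Racah Σ t=0..0: t=0:+1/8 = 1/8
⇒ 3j(1 2 3; 1 0 -1)² = 2/35, sgn +1
4πI² = N·(3j₀)²·(3jₘ)² = 18/35
I = -1·√(0.514286/4π) = -0.20230066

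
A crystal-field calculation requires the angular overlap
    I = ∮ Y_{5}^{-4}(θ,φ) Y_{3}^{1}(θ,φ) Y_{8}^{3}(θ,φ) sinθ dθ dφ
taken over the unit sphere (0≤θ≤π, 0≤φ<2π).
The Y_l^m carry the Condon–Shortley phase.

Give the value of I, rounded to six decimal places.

Rules hold: Σm=0, L=16 even, 2≤8≤8.
N = 11·7·17 = 1309
Δ = 0!·10!·6!/17! = 1/136136
Racah Σ t=0..0: t=0:+1/518400 = 1/518400
⇒ 3j(5 3 8; 0 0 0)² = 56/2431, sgn +1
Racah Σ t=0..0: t=0:+1/17418240 = 1/17418240
⇒ 3j(5 3 8; -4 1 3)² = 25/12376, sgn -1
4πI² = N·(3j₀)²·(3jₘ)² = 175/2873
I = -1·√(0.0609119/4π) = -0.06962197

-0.069622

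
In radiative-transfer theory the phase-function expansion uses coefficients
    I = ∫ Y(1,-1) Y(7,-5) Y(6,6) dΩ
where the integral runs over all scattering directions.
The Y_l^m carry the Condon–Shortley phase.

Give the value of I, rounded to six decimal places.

-0.034990

Rules hold: Σm=0, L=14 even, 6≤6≤8.
N = 3·15·13 = 585
Δ = 2!·0!·12!/15! = 1/1365
Racah Σ t=1..1: t=1:−1/518400 = -1/518400
⇒ 3j(1 7 6; 0 0 0)² = 7/195, sgn -1
Racah Σ t=2..2: t=2:+1/958003200 = 1/958003200
⇒ 3j(1 7 6; -1 -5 6)² = 1/1365, sgn +1
4πI² = N·(3j₀)²·(3jₘ)² = 1/65
I = -1·√(0.0153846/4π) = -0.03498955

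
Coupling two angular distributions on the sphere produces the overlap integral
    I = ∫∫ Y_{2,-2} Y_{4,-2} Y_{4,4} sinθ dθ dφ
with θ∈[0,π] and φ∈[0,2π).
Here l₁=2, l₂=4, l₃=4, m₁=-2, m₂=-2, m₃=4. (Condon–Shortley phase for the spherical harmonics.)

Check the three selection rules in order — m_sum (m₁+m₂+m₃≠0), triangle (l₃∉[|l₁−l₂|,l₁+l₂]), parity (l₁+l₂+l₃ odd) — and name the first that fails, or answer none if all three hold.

Σmᵢ = 0  ✓
l₃∈[|l₁−l₂|,l₁+l₂]=[2,6], have l₃=4  ✓
Σlᵢ = 10 ⇒ even  ✓

none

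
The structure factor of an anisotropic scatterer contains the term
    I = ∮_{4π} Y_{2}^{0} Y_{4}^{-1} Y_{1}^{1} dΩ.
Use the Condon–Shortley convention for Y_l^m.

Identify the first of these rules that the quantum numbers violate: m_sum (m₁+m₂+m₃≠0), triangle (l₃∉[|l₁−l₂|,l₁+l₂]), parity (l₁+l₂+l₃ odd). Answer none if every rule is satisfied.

triangle

m₁+m₂+m₃ = 0 − 1 + 1 = 0  ✓
triangle: |2−4|=2 ≤ l₃=1 ≤ 2+4=6  ✗
parity: l₁+l₂+l₃ = 7 is odd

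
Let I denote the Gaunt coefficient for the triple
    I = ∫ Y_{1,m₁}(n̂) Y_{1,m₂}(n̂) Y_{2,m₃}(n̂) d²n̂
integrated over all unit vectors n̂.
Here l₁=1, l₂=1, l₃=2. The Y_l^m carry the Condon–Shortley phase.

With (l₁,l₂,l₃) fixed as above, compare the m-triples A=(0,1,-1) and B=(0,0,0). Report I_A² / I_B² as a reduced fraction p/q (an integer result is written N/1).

Shared (l₁,l₂,l₃)=(1,1,2): N and (l;000)² cancel in I_A²/I_B².
A: Δ = 0!·2!·2!/5! = 1/30; Racah Σ t=0..0: t=0:+1/2 = 1/2; ⇒ 3j(1 1 2; 0 1 -1)² = 1/10, sgn -1
B: Δ = 0!·2!·2!/5! = 1/30; Racah Σ t=0..0: t=0:+1/1 = 1/1; ⇒ 3j(1 1 2; 0 0 0)² = 2/15, sgn +1
I_A²/I_B² = (1/10)/(2/15) = 3/4

3/4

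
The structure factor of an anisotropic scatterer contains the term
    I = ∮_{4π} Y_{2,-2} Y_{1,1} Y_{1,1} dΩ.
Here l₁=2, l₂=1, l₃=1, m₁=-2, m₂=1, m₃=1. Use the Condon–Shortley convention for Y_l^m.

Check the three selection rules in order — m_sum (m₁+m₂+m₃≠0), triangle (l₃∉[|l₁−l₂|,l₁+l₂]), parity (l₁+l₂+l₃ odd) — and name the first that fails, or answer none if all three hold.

azimuthal sum: -2 + 1 + 1 = 0  ✓
1 ≤ 1 ≤ 3 (triangle on l)  ✓
L = 2 + 1 + 1 = 4 (even)  ✓

none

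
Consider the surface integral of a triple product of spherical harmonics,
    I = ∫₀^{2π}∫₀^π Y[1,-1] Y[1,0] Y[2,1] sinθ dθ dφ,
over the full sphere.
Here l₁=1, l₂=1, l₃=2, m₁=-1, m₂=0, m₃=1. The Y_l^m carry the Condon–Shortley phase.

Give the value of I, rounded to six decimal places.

m-sum 0 ✓  L=4 even ✓  0≤2≤2 ✓
Π(2lᵢ+1) = 3×3×5 = 45
triangle coeff Δ(1,1,2) = 1/30
Σ_t [0,0]: t=0:+1/1 = 1/1
(3j)²=2/15 [(1 1 2; 0 0 0)], sign=+1
Σ_t [0,0]: t=0:+1/2 = 1/2
(3j)²=1/10 [(1 1 2; -1 0 1)], sign=-1
⇒ 4πI² = 3/5
I = (-1)√(3/5/(4π)) = -0.21850969

-0.218510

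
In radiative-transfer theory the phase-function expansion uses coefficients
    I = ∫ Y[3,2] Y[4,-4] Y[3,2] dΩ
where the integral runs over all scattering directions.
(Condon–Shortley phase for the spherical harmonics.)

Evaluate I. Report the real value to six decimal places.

0.214561

m-sum 0 ✓  L=10 even ✓  1≤3≤7 ✓
Π(2lᵢ+1) = 7×9×7 = 441
triangle coeff Δ(3,4,3) = 1/34650
Σ_t [1,3]: t=1:−1/72 t=2:+1/16 t=3:−1/72 = 5/144
(3j)²=2/77 [(3 4 3; 0 0 0)], sign=-1
Σ_t [0,0]: t=0:+1/576 = 1/576
(3j)²=5/99 [(3 4 3; 2 -4 2)], sign=-1
⇒ 4πI² = 70/121
I = (+1)√(70/121/(4π)) = 0.21456131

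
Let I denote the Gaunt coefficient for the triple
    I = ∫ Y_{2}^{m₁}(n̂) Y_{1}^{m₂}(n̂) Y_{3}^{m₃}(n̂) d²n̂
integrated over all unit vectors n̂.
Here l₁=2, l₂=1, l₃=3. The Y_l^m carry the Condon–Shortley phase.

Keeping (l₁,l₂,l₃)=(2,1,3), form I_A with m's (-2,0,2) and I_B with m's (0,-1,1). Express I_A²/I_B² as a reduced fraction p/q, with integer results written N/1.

Same 2,1,3: normalisation and zero-m 3j drop out of the ratio.
A: Δ: 0! 4! 2! / 7! → 1/105; sum: t=0:+1/24 = 1/24; 3j²(2 1 3; -2 0 2) = Δ·Π!·Σ² = 1/21  (sign -1)
B: Δ: 0! 4! 2! / 7! → 1/105; sum: t=0:+1/8 = 1/8; 3j²(2 1 3; 0 -1 1) = Δ·Π!·Σ² = 2/35  (sign +1)
I_A²/I_B² = (1/21)/(2/35) = 5/6

5/6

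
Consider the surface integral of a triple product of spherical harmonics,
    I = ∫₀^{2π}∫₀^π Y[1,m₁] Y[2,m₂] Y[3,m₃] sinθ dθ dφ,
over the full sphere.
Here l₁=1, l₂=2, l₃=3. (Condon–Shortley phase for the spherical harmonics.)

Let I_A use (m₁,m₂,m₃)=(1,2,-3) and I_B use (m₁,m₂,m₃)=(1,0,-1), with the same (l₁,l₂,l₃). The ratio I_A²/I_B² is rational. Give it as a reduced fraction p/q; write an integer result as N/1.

5/2

l's match ⇒ only the (l;m) 3-j factors differ between A and B.
A: triangle coeff Δ(1,2,3) = 1/105; Σ_t [0,0]: t=0:+1/48 = 1/48; (3j)²=1/7 [(1 2 3; 1 2 -3)], sign=+1
B: triangle coeff Δ(1,2,3) = 1/105; Σ_t [0,0]: t=0:+1/8 = 1/8; (3j)²=2/35 [(1 2 3; 1 0 -1)], sign=+1
I_A²/I_B² = (1/7)/(2/35) = 5/2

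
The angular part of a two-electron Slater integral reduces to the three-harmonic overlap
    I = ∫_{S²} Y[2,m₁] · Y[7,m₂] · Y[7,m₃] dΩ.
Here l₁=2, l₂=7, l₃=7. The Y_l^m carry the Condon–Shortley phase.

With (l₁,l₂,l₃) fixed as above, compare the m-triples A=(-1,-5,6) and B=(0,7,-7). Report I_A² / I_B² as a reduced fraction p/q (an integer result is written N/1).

363/637

l's match ⇒ only the (l;m) 3-j factors differ between A and B.
A: triangle coeff Δ(2,7,7) = 1/185640; Σ_t [1,2]: t=1:−1/79833600 t=2:+1/958003200 = -1/87091200; (3j)²=121/4760 [(2 7 7; -1 -5 6)], sign=+1
B: triangle coeff Δ(2,7,7) = 1/185640; Σ_t [2,2]: t=2:+1/1916006400 = 1/1916006400; (3j)²=91/2040 [(2 7 7; 0 7 -7)], sign=+1
I_A²/I_B² = (121/4760)/(91/2040) = 363/637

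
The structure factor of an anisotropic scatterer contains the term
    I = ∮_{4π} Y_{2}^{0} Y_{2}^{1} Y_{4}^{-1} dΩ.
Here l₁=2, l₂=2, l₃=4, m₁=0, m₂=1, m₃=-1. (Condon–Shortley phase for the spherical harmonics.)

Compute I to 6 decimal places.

Checks pass: Σm=0; 8 even; l₃=4∈[0,4].
(2·2+1)(2·2+1)(2·4+1) = 225
Δ: 0! 4! 4! / 9! → 1/630
sum: t=0:+1/16 = 1/16
3j²(2 2 4; 0 0 0) = Δ·Π!·Σ² = 2/35  (sign +1)
sum: t=0:+1/24 = 1/24
3j²(2 2 4; 0 1 -1) = Δ·Π!·Σ² = 1/21  (sign -1)
combine: 4πI² = 225·2/35·1/21 = 30/49
take √, sign -1: I = -0.22072812

-0.220728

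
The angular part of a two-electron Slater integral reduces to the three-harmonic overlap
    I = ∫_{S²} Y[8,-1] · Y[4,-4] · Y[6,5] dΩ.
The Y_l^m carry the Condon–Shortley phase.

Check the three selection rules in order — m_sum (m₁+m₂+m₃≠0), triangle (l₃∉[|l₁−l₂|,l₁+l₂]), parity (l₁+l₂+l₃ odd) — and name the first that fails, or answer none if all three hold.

azimuthal sum: -1 − 4 + 5 = 0  ✓
4 ≤ 6 ≤ 12 (triangle on l)  ✓
L = 8 + 4 + 6 = 18 (even)  ✓

none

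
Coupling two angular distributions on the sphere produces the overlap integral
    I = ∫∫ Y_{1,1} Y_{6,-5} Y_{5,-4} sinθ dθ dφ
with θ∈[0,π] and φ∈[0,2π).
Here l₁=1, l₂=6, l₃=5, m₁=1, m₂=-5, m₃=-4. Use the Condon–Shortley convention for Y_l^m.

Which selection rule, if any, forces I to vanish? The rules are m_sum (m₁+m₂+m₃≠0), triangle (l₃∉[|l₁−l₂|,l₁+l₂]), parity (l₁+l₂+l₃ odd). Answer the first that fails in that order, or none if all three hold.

azimuthal sum: 1 − 5 − 4 = -8  ✗
5 ≤ 5 ≤ 7 (triangle on l)
L = 1 + 6 + 5 = 12 (even)

m_sum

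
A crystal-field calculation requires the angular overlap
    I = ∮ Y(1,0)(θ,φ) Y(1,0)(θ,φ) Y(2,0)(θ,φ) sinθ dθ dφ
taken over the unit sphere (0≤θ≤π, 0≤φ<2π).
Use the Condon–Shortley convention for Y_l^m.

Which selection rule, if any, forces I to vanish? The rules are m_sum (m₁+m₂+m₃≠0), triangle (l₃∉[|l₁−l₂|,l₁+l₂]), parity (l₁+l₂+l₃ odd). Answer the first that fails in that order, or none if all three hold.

none

Σmᵢ = 0  ✓
l₃∈[|l₁−l₂|,l₁+l₂]=[0,2], have l₃=2  ✓
Σlᵢ = 4 ⇒ even  ✓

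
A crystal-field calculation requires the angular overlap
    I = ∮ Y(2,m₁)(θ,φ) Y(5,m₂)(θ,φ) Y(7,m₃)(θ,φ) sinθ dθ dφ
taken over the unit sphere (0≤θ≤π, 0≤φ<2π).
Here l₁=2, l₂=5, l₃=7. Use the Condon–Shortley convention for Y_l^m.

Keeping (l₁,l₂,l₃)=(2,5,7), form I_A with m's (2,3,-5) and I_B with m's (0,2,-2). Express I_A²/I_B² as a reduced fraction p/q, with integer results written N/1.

11/8

Same 2,5,7: normalisation and zero-m 3j drop out of the ratio.
A: Δ: 0! 4! 10! / 15! → 1/15015; sum: t=0:+1/1935360 = 1/1935360; 3j²(2 5 7; 2 3 -5) = Δ·Π!·Σ² = 3/91  (sign +1)
B: Δ: 0! 4! 10! / 15! → 1/15015; sum: t=0:+1/120960 = 1/120960; 3j²(2 5 7; 0 2 -2) = Δ·Π!·Σ² = 24/1001  (sign -1)
I_A²/I_B² = (3/91)/(24/1001) = 11/8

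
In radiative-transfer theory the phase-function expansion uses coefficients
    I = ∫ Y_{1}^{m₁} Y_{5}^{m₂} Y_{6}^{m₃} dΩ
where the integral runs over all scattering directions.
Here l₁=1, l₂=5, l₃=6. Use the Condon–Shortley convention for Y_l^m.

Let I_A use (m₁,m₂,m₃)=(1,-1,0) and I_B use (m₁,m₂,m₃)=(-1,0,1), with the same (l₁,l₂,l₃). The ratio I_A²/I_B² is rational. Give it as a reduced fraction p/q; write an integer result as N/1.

Shared (l₁,l₂,l₃)=(1,5,6): N and (l;000)² cancel in I_A²/I_B².
A: Δ = 0!·2!·10!/13! = 1/858; Racah Σ t=0..0: t=0:+1/34560 = 1/34560; ⇒ 3j(1 5 6; 1 -1 0)² = 5/286, sgn +1
B: Δ = 0!·2!·10!/13! = 1/858; Racah Σ t=0..0: t=0:+1/28800 = 1/28800; ⇒ 3j(1 5 6; -1 0 1)² = 7/286, sgn -1
I_A²/I_B² = (5/286)/(7/286) = 5/7

5/7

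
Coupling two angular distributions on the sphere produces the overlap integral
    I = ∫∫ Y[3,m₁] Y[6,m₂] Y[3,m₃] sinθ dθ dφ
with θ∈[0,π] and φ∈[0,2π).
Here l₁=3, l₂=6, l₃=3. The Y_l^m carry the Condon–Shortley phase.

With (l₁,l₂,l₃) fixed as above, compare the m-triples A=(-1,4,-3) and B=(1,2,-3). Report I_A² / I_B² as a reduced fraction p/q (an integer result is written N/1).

Same 3,6,3: normalisation and zero-m 3j drop out of the ratio.
A: Δ: 6! 0! 6! / 13! → 1/12012; sum: t=4:+1/34560 = 1/34560; 3j²(3 6 3; -1 4 -3) = Δ·Π!·Σ² = 5/286  (sign +1)
B: Δ: 6! 0! 6! / 13! → 1/12012; sum: t=2:+1/34560 = 1/34560; 3j²(3 6 3; 1 2 -3) = Δ·Π!·Σ² = 1/429  (sign +1)
I_A²/I_B² = (5/286)/(1/429) = 15/2

15/2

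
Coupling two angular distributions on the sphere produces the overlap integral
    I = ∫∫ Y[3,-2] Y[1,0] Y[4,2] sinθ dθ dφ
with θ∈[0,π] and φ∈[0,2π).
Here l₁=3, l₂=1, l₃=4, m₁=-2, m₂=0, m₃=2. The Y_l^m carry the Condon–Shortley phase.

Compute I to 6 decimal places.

Checks pass: Σm=0; 8 even; l₃=4∈[2,4].
(2·3+1)(2·1+1)(2·4+1) = 189
Δ: 0! 6! 2! / 9! → 1/252
sum: t=0:+1/36 = 1/36
3j²(3 1 4; 0 0 0) = Δ·Π!·Σ² = 4/63  (sign +1)
sum: t=0:+1/120 = 1/120
3j²(3 1 4; -2 0 2) = Δ·Π!·Σ² = 1/21  (sign +1)
combine: 4πI² = 189·4/63·1/21 = 4/7
take √, sign +1: I = 0.21324362

0.213244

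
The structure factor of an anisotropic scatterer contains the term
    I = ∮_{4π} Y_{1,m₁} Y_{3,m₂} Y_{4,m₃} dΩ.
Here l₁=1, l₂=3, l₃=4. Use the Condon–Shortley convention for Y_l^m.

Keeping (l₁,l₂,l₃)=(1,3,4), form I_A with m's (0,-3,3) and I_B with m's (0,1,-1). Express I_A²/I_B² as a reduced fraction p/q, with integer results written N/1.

Shared (l₁,l₂,l₃)=(1,3,4): N and (l;000)² cancel in I_A²/I_B².
A: Δ = 0!·2!·6!/9! = 1/252; Racah Σ t=0..0: t=0:+1/720 = 1/720; ⇒ 3j(1 3 4; 0 -3 3)² = 1/36, sgn -1
B: Δ = 0!·2!·6!/9! = 1/252; Racah Σ t=0..0: t=0:+1/48 = 1/48; ⇒ 3j(1 3 4; 0 1 -1)² = 5/84, sgn -1
I_A²/I_B² = (1/36)/(5/84) = 7/15

7/15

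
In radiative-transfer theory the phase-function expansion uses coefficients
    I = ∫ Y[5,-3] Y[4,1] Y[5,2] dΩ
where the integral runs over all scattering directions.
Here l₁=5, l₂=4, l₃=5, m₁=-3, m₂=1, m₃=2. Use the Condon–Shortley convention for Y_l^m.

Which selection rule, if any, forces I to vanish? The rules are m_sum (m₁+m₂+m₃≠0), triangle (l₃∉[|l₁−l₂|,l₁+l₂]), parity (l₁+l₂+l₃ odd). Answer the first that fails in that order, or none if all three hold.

Σmᵢ = 0  ✓
l₃∈[|l₁−l₂|,l₁+l₂]=[1,9], have l₃=5  ✓
Σlᵢ = 14 ⇒ even  ✓

none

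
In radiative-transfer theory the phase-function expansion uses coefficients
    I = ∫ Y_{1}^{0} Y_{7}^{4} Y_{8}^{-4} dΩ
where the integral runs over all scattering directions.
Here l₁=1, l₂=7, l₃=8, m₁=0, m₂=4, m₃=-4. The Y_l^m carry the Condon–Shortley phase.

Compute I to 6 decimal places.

0.211986

m-sum 0 ✓  L=16 even ✓  6≤8≤8 ✓
Π(2lᵢ+1) = 3×15×17 = 765
triangle coeff Δ(1,7,8) = 1/2040
Σ_t [0,0]: t=0:+1/25401600 = 1/25401600
(3j)²=8/255 [(1 7 8; 0 0 0)], sign=+1
Σ_t [0,0]: t=0:+1/239500800 = 1/239500800
(3j)²=2/85 [(1 7 8; 0 4 -4)], sign=+1
⇒ 4πI² = 48/85
I = (+1)√(48/85/(4π)) = 0.21198553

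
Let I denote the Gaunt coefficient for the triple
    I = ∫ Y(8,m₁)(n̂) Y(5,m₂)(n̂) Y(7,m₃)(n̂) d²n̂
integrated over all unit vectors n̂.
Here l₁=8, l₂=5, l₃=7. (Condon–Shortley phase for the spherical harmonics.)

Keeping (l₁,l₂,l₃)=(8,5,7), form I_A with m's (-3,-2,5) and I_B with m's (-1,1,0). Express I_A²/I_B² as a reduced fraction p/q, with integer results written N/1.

Same 8,5,7: normalisation and zero-m 3j drop out of the ratio.
A: Δ: 6! 10! 4! / 21! → 1/814773960; sum: t=1:−1/1741824000 t=2:+1/104509440 t=3:−1/69672960 = -1/186624000; 3j²(8 5 7; -3 -2 5) = Δ·Π!·Σ² = 308/62985  (sign -1)
B: Δ: 6! 10! 4! / 21! → 1/814773960; sum: t=2:+1/34836480 t=3:−1/3732480 t=4:+1/2764800 t=5:−1/12441600 t=6:+1/522547200 = 23/522547200; 3j²(8 5 7; -1 1 0) = Δ·Π!·Σ² = 529/277134  (sign -1)
I_A²/I_B² = (308/62985)/(529/277134) = 6776/2645

6776/2645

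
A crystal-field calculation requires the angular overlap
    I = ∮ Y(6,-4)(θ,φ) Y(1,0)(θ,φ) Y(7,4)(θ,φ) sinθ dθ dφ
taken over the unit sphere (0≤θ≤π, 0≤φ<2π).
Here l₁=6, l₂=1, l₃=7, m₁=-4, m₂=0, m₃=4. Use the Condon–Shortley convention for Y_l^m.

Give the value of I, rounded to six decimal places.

Rules hold: Σm=0, L=14 even, 5≤7≤7.
N = 13·3·15 = 585
Δ = 0!·12!·2!/15! = 1/1365
Racah Σ t=0..0: t=0:+1/518400 = 1/518400
⇒ 3j(6 1 7; 0 0 0)² = 7/195, sgn -1
Racah Σ t=0..0: t=0:+1/7257600 = 1/7257600
⇒ 3j(6 1 7; -4 0 4)² = 11/455, sgn -1
4πI² = N·(3j₀)²·(3jₘ)² = 33/65
I = +1·√(0.507692/4π) = 0.20099968

0.201000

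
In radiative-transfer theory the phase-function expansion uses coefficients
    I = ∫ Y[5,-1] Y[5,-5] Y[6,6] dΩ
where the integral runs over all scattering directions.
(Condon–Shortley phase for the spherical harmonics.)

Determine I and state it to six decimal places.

0.096539

Checks pass: Σm=0; 16 even; l₃=6∈[0,10].
(2·5+1)(2·5+1)(2·6+1) = 1573
Δ: 4! 6! 6! / 17! → 1/28588560
sum: t=0:+1/345600 t=1:−1/13824 t=2:+1/5184 t=3:−1/13824 t=4:+1/345600 = 7/129600
3j²(5 5 6; 0 0 0) = Δ·Π!·Σ² = 80/7293  (sign +1)
sum: t=0:+1/12441600 = 1/12441600
3j²(5 5 6; -1 -5 6) = Δ·Π!·Σ² = 3/442  (sign +1)
combine: 4πI² = 1573·80/7293·3/442 = 440/3757
take √, sign +1: I = 0.09653856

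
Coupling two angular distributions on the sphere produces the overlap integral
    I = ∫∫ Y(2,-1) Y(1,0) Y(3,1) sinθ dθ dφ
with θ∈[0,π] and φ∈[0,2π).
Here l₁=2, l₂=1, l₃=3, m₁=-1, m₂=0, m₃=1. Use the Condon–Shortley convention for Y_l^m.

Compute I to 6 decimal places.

-0.233597

m-sum 0 ✓  L=6 even ✓  1≤3≤3 ✓
Π(2lᵢ+1) = 5×3×7 = 105
triangle coeff Δ(2,1,3) = 1/105
Σ_t [0,0]: t=0:+1/4 = 1/4
(3j)²=3/35 [(2 1 3; 0 0 0)], sign=-1
Σ_t [0,0]: t=0:+1/6 = 1/6
(3j)²=8/105 [(2 1 3; -1 0 1)], sign=+1
⇒ 4πI² = 24/35
I = (-1)√(24/35/(4π)) = -0.23359668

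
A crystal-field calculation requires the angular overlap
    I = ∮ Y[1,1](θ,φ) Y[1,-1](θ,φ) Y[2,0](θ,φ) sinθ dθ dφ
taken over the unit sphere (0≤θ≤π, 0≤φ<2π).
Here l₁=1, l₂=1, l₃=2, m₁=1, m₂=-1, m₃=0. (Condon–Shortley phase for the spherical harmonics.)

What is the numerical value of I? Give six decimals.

0.126157

m-sum 0 ✓  L=4 even ✓  0≤2≤2 ✓
Π(2lᵢ+1) = 3×3×5 = 45
triangle coeff Δ(1,1,2) = 1/30
Σ_t [0,0]: t=0:+1/1 = 1/1
(3j)²=2/15 [(1 1 2; 0 0 0)], sign=+1
Σ_t [0,0]: t=0:+1/4 = 1/4
(3j)²=1/30 [(1 1 2; 1 -1 0)], sign=+1
⇒ 4πI² = 1/5
I = (+1)√(1/5/(4π)) = 0.12615663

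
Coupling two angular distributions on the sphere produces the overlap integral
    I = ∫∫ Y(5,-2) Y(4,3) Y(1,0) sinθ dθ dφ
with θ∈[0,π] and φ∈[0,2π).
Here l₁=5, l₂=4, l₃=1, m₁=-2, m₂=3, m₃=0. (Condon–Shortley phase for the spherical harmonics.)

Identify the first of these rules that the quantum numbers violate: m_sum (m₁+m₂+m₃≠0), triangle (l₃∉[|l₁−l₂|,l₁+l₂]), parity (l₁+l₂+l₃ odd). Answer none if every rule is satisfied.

m₁+m₂+m₃ = -2 + 3 + 0 = 1  ✗
triangle: |5−4|=1 ≤ l₃=1 ≤ 5+4=9
parity: l₁+l₂+l₃ = 10 is even

m_sum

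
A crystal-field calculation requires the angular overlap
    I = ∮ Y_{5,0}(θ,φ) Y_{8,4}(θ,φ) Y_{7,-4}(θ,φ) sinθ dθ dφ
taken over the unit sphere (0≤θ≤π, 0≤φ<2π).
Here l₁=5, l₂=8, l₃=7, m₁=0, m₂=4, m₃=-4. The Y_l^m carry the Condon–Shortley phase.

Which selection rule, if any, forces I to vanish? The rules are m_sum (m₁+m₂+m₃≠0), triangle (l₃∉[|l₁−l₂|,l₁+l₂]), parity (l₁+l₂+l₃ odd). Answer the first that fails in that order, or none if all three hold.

Σmᵢ = 0  ✓
l₃∈[|l₁−l₂|,l₁+l₂]=[3,13], have l₃=7  ✓
Σlᵢ = 20 ⇒ even  ✓

none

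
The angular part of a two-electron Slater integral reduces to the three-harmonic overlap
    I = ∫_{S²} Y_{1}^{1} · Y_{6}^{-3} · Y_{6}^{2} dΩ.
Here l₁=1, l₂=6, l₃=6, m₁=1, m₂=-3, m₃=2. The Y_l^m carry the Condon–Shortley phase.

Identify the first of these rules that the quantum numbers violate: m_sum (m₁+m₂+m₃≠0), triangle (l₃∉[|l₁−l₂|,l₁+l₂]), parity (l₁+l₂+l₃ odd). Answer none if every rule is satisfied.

parity

m₁+m₂+m₃ = 1 − 3 + 2 = 0  ✓
triangle: |1−6|=5 ≤ l₃=6 ≤ 1+6=7  ✓
parity: l₁+l₂+l₃ = 13 is odd  ✗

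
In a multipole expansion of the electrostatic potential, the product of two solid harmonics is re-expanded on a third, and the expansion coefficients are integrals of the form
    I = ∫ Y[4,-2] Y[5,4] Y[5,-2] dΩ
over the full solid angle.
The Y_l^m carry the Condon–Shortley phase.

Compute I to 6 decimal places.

0.118854

Checks pass: Σm=0; 14 even; l₃=5∈[1,9].
(2·4+1)(2·5+1)(2·5+1) = 1089
Δ: 4! 4! 6! / 15! → 1/3153150
sum: t=0:+1/69120 t=1:−1/1728 t=2:+1/576 t=3:−1/1728 t=4:+1/69120 = 7/11520
3j²(4 5 5; 0 0 0) = Δ·Π!·Σ² = 2/143  (sign -1)
sum: t=3:−1/25920 t=4:+1/11520 = 1/20736
3j²(4 5 5; -2 4 -2) = Δ·Π!·Σ² = 5/429  (sign -1)
combine: 4πI² = 1089·2/143·5/429 = 30/169
take √, sign +1: I = 0.11885360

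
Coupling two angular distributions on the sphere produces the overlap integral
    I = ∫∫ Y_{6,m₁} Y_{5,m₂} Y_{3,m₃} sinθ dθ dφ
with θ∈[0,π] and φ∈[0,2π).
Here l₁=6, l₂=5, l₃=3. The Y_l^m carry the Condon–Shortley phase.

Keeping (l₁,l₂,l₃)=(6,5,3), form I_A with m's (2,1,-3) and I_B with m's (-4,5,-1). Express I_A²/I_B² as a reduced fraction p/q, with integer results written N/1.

35/27

Shared (l₁,l₂,l₃)=(6,5,3): N and (l;000)² cancel in I_A²/I_B².
A: Δ = 8!·4!·2!/15! = 1/675675; Racah Σ t=4..4: t=4:+1/27648 = 1/27648; ⇒ 3j(6 5 3; 2 1 -3)² = 10/429, sgn +1
B: Δ = 8!·4!·2!/15! = 1/675675; Racah Σ t=8..8: t=8:+1/322560 = 1/322560; ⇒ 3j(6 5 3; -4 5 -1)² = 18/1001, sgn +1
I_A²/I_B² = (10/429)/(18/1001) = 35/27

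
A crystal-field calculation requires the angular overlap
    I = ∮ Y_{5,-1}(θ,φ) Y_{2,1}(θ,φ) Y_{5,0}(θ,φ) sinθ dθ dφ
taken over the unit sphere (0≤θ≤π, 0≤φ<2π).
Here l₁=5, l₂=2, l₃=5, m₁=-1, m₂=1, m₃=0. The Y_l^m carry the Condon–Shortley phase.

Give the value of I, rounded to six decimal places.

Rules hold: Σm=0, L=12 even, 3≤5≤7.
N = 11·5·11 = 605
Δ = 2!·8!·2!/13! = 1/38610
Racah Σ t=0..2: t=0:+1/2880 t=1:−1/576 t=2:+1/2880 = -1/960
⇒ 3j(5 2 5; 0 0 0)² = 10/429, sgn +1
Racah Σ t=1..2: t=1:−1/1440 t=2:+1/1152 = 1/5760
⇒ 3j(5 2 5; -1 1 0)² = 1/858, sgn -1
4πI² = N·(3j₀)²·(3jₘ)² = 25/1521
I = -1·√(0.0164366/4π) = -0.03616600

-0.036166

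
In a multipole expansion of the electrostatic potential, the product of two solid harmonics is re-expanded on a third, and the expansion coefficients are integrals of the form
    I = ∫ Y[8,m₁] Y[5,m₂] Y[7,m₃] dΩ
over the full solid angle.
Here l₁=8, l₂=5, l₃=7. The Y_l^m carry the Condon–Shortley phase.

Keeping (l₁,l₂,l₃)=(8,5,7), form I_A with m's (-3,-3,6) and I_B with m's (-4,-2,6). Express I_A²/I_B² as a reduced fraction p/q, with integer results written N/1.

9/10

Same 8,5,7: normalisation and zero-m 3j drop out of the ratio.
A: Δ: 6! 10! 4! / 21! → 1/814773960; sum: t=1:−1/2612736000 t=2:+1/418037760 = 1/497664000; 3j²(8 5 7; -3 -3 6) = Δ·Π!·Σ² = 77/6460  (sign -1)
B: Δ: 6! 10! 4! / 21! → 1/814773960; sum: t=2:+1/1045094400 t=3:−1/313528320 = -1/447897600; 3j²(8 5 7; -4 -2 6) = Δ·Π!·Σ² = 77/5814  (sign +1)
I_A²/I_B² = (77/6460)/(77/5814) = 9/10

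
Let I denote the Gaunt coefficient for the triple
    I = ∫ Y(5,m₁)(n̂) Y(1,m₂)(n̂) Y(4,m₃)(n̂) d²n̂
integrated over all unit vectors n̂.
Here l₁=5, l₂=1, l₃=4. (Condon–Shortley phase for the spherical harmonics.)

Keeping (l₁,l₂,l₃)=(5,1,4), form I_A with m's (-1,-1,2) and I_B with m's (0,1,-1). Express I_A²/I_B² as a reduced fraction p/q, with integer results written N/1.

l's match ⇒ only the (l;m) 3-j factors differ between A and B.
A: triangle coeff Δ(5,1,4) = 1/495; Σ_t [0,0]: t=0:+1/2880 = 1/2880; (3j)²=2/165 [(5 1 4; -1 -1 2)], sign=+1
B: triangle coeff Δ(5,1,4) = 1/495; Σ_t [2,2]: t=2:+1/1440 = 1/1440; (3j)²=2/99 [(5 1 4; 0 1 -1)], sign=-1
I_A²/I_B² = (2/165)/(2/99) = 3/5

3/5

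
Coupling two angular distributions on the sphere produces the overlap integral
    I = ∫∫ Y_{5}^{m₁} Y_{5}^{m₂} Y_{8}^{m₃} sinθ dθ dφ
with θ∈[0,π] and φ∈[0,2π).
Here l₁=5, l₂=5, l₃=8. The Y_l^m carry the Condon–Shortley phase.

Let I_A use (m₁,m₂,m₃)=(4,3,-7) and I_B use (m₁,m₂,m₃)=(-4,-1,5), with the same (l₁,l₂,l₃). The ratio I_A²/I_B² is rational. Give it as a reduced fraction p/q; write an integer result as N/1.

5/6

Shared (l₁,l₂,l₃)=(5,5,8): N and (l;000)² cancel in I_A²/I_B².
A: Δ = 2!·8!·8!/19! = 1/37413090; Racah Σ t=0..1: t=0:+1/406425600 t=1:−1/203212800 = -1/406425600; ⇒ 3j(5 5 8; 4 3 -7)² = 2/323, sgn +1
B: Δ = 2!·8!·8!/19! = 1/37413090; Racah Σ t=1..2: t=1:−1/29030400 t=2:+1/14515200 = 1/29030400; ⇒ 3j(5 5 8; -4 -1 5)² = 12/1615, sgn -1
I_A²/I_B² = (2/323)/(12/1615) = 5/6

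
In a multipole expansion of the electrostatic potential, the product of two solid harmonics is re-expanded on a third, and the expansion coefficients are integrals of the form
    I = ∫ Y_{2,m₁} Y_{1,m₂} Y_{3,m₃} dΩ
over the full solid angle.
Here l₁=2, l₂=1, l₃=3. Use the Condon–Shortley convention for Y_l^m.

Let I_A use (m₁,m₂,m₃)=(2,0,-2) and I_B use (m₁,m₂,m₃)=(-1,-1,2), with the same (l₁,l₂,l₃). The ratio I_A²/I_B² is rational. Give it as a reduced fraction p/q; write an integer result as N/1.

Shared (l₁,l₂,l₃)=(2,1,3): N and (l;000)² cancel in I_A²/I_B².
A: Δ = 0!·4!·2!/7! = 1/105; Racah Σ t=0..0: t=0:+1/24 = 1/24; ⇒ 3j(2 1 3; 2 0 -2)² = 1/21, sgn -1
B: Δ = 0!·4!·2!/7! = 1/105; Racah Σ t=0..0: t=0:+1/12 = 1/12; ⇒ 3j(2 1 3; -1 -1 2)² = 2/21, sgn -1
I_A²/I_B² = (1/21)/(2/21) = 1/2

1/2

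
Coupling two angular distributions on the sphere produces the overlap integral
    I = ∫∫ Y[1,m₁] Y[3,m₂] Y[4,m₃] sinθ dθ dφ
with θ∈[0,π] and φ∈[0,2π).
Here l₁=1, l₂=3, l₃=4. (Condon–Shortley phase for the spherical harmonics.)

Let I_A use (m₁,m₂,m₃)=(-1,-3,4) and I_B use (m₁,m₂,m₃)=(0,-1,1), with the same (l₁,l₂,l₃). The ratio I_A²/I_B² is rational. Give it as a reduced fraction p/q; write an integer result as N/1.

Same 1,3,4: normalisation and zero-m 3j drop out of the ratio.
A: Δ: 0! 2! 6! / 9! → 1/252; sum: t=0:+1/1440 = 1/1440; 3j²(1 3 4; -1 -3 4) = Δ·Π!·Σ² = 1/9  (sign +1)
B: Δ: 0! 2! 6! / 9! → 1/252; sum: t=0:+1/48 = 1/48; 3j²(1 3 4; 0 -1 1) = Δ·Π!·Σ² = 5/84  (sign -1)
I_A²/I_B² = (1/9)/(5/84) = 28/15

28/15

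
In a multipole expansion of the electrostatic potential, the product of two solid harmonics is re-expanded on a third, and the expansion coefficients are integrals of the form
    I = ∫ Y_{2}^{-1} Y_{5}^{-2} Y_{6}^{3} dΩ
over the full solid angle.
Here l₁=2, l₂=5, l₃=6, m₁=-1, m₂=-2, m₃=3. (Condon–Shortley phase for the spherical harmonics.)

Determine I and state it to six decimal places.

0.000000

l₁+l₂+l₃=13 is odd: 3j(l;000)=0 ⇒ I=0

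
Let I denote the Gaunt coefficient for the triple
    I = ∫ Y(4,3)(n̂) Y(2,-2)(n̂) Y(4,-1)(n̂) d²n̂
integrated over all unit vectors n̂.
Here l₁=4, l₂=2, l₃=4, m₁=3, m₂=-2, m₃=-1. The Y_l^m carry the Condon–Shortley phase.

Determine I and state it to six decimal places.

0.159270

m-sum 0 ✓  L=10 even ✓  2≤4≤6 ✓
Π(2lᵢ+1) = 9×5×9 = 405
triangle coeff Δ(4,2,4) = 1/13860
Σ_t [0,2]: t=0:+1/192 t=1:−1/36 t=2:+1/192 = -5/288
(3j)²=20/693 [(4 2 4; 0 0 0)], sign=-1
Σ_t [0,0]: t=0:+1/480 = 1/480
(3j)²=3/110 [(4 2 4; 3 -2 -1)], sign=-1
⇒ 4πI² = 270/847
I = (+1)√(270/847/(4π)) = 0.15927046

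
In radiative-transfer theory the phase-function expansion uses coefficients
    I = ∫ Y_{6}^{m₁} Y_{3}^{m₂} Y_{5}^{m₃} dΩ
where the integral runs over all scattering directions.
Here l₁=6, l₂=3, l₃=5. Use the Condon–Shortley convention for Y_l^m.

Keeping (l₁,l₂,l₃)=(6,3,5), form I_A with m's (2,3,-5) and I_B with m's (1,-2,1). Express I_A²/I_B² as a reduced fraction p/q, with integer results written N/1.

Same 6,3,5: normalisation and zero-m 3j drop out of the ratio.
A: Δ: 4! 8! 2! / 15! → 1/675675; sum: t=4:+1/1935360 = 1/1935360; 3j²(6 3 5; 2 3 -5) = Δ·Π!·Σ² = 1/1001  (sign +1)
B: Δ: 4! 8! 2! / 15! → 1/675675; sum: t=0:+1/17280 t=1:−1/6912 = -1/11520; 3j²(6 3 5; 1 -2 1) = Δ·Π!·Σ² = 2/143  (sign -1)
I_A²/I_B² = (1/1001)/(2/143) = 1/14

1/14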